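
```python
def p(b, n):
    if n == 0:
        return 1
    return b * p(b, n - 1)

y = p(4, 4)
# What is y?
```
Call trace:
p(b=4, n=4)
  p(b=4, n=3)
    p(b=4, n=2)
      p(b=4, n=1)
        p(b=4, n=0)
        -> return 1
      -> return 4
    -> return 16
  -> return 64
-> return 256

Final answer: 256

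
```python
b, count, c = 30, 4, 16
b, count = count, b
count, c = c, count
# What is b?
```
Trace:
  b=30, count=4, c=16
  b=4, count=30, c=16
  b=4, count=16, c=30

Final answer: 4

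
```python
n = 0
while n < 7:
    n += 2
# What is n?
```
Trace:
  n=0
  n=2
  n=4
  n=6
  n=8

Final answer: 8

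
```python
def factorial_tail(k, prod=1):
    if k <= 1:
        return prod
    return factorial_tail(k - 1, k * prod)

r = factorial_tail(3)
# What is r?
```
Call trace:
factorial_tail(k=3, prod=1)
  factorial_tail(k=2, prod=3)
    factorial_tail(k=1, prod=6)
    -> return 6
  -> return 6
-> return 6

Final answer: 6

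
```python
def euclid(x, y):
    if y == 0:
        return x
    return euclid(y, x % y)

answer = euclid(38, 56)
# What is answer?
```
Call trace:
euclid(x=38, y=56)
  euclid(x=56, y=38)
    euclid(x=38, y=18)
      euclid(x=18, y=2)
        euclid(x=2, y=0)
        -> return 2
      -> return 2
    -> return 2
  -> return 2
-> return 2

Final answer: 2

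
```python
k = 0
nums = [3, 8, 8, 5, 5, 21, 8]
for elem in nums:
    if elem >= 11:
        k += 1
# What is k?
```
Trace:
  k=0
  k=0, elem=3
  k=0, elem=8
  k=0, elem=8
  k=0, elem=5
  k=0, elem=5
  k=1, elem=21
  k=1, elem=8

Final answer: 1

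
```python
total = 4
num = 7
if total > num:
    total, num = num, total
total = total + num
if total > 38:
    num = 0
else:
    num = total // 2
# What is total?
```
Trace:
  total=4
  total=4, num=7
  total=4, num=7
  total=11, num=7
  total=11, num=5

Final answer: 11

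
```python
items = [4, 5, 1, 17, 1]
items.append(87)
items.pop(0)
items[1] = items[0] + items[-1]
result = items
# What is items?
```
Trace:
  items=[4, 5, 1, 17, 1]
  items=[4, 5, 1, 17, 1, 87]
  items=[5, 1, 17, 1, 87]
  items=[5, 92, 17, 1, 87]
  items=[5, 92, 17, 1, 87], result=[5, 92, 17, 1, 87]

Final answer: [5, 92, 17, 1, 87]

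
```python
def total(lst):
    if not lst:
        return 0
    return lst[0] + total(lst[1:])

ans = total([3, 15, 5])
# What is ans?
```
Call trace:
total(lst=[3, 15, 5])
  total(lst=[15, 5])
    total(lst=[5])
      total(lst=[])
      -> return 0
    -> return 5
  -> return 20
-> return 23

Final answer: 23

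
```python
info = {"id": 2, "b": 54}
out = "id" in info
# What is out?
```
Trace:
  info={'id': 2, 'b': 54}
  info={'id': 2, 'b': 54}, out=True

Final answer: True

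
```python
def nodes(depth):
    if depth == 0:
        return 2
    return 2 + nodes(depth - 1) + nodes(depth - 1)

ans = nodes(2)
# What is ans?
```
Call trace (a repeated sub-call is expanded the first time; later identical calls just restate its return value):
nodes(depth=2)
  nodes(depth=1)
    nodes(depth=0)
    -> return 2
    nodes(depth=0)
    -> return 2
  -> return 6
  nodes(depth=1) -> return 6  (same call as traced above)
-> return 14

Final answer: 14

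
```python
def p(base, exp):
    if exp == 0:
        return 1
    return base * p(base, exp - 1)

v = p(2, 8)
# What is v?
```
Call trace:
p(base=2, exp=8)
  p(base=2, exp=7)
    p(base=2, exp=6)
      p(base=2, exp=5)
        p(base=2, exp=4)
          p(base=2, exp=3)
            p(base=2, exp=2)
              p(base=2, exp=1)
                p(base=2, exp=0)
                -> return 1
              -> return 2
            -> return 4
          -> return 8
        -> return 16
      -> return 32
    -> return 64
  -> return 128
-> return 256

Final answer: 256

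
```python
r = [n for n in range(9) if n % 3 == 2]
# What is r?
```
Trace:
  n=0
  n=1
  n=2
  n=3
  n=4
  n=5
  n=6
  n=7
  n=8
  r=[2, 5, 8]

Final answer: [2, 5, 8]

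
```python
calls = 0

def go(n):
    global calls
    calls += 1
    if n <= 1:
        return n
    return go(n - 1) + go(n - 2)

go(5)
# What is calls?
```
Call trace (a repeated sub-call is expanded the first time; later identical calls just restate its return value):
go(n=5)
  go(n=4)
    go(n=3)
      go(n=2)
        go(n=1)
        -> return 1
        go(n=0)
        -> return 0
      -> return 1
      go(n=1)
      -> return 1
    -> return 2
    go(n=2) -> return 1  (same call as traced above)
  -> return 3
  go(n=3) -> return 2  (same call as traced above)
-> return 5

calls is incremented once per call, so count the calls in each subtree. Let C(n) = number of calls made by go(n).
C(0) = C(1) = 1 (base case, no recursion); C(n) = 1 + C(n - 1) + C(n - 2) otherwise.
C(2) = 1 + C(1) + C(0) = 1 + 1 + 1 = 3
C(3) = 1 + C(2) + C(1) = 1 + 3 + 1 = 5
C(4) = 1 + C(3) + C(2) = 1 + 5 + 3 = 9
C(5) = 1 + C(4) + C(3) = 1 + 9 + 5 = 15
calls = C(5) = 15

Final answer: 15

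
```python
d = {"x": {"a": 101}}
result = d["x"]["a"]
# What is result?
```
Trace:
  d={'x': {'a': 101}}
  d={'x': {'a': 101}}, result=101

Final answer: 101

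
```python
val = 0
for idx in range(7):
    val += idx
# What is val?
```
Trace:
  val=0
  val=0, idx=0
  val=1, idx=1
  val=3, idx=2
  val=6, idx=3
  val=10, idx=4
  val=15, idx=5
  val=21, idx=6

Final answer: 21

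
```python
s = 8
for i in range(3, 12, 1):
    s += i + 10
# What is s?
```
Trace:
  s=8
  s=21, i=3
  s=35, i=4
  s=50, i=5
  s=66, i=6
  s=83, i=7
  s=101, i=8
  s=120, i=9
  s=140, i=10
  s=161, i=11

Final answer: 161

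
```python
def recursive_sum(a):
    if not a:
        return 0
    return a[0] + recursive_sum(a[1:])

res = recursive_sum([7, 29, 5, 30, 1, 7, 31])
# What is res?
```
Call trace:
recursive_sum(a=[7, 29, 5, 30, 1, 7, 31])
  recursive_sum(a=[29, 5, 30, 1, 7, 31])
    recursive_sum(a=[5, 30, 1, 7, 31])
      recursive_sum(a=[30, 1, 7, 31])
        recursive_sum(a=[1, 7, 31])
          recursive_sum(a=[7, 31])
            recursive_sum(a=[31])
              recursive_sum(a=[])
              -> return 0
            -> return 31
          -> return 38
        -> return 39
      -> return 69
    -> return 74
  -> return 103
-> return 110

Final answer: 110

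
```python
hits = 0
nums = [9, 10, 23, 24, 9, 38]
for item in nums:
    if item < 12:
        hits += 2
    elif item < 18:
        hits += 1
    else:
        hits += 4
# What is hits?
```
Trace:
  hits=0
  hits=2, item=9
  hits=4, item=10
  hits=8, item=23
  hits=12, item=24
  hits=14, item=9
  hits=18, item=38

Final answer: 18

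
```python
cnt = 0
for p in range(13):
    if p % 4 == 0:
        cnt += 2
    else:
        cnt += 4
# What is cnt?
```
Trace:
  cnt=0
  cnt=2, p=0
  cnt=6, p=1
  cnt=10, p=2
  cnt=14, p=3
  cnt=16, p=4
  cnt=20, p=5
  cnt=24, p=6
  cnt=28, p=7
  cnt=30, p=8
  cnt=34, p=9
  cnt=38, p=10
  cnt=42, p=11
  cnt=44, p=12

Final answer: 44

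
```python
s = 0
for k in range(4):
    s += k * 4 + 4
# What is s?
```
Trace:
  s=0
  s=4, k=0
  s=12, k=1
  s=24, k=2
  s=40, k=3

Final answer: 40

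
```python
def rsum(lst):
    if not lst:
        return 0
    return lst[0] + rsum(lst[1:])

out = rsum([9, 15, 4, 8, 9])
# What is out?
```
Call trace:
rsum(lst=[9, 15, 4, 8, 9])
  rsum(lst=[15, 4, 8, 9])
    rsum(lst=[4, 8, 9])
      rsum(lst=[8, 9])
        rsum(lst=[9])
          rsum(lst=[])
          -> return 0
        -> return 9
      -> return 17
    -> return 21
  -> return 36
-> return 45

Final answer: 45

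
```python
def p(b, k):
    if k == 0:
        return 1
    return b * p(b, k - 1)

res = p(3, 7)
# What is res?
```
Call trace:
p(b=3, k=7)
  p(b=3, k=6)
    p(b=3, k=5)
      p(b=3, k=4)
        p(b=3, k=3)
          p(b=3, k=2)
            p(b=3, k=1)
              p(b=3, k=0)
              -> return 1
            -> return 3
          -> return 9
        -> return 27
      -> return 81
    -> return 243
  -> return 729
-> return 2187

Final answer: 2187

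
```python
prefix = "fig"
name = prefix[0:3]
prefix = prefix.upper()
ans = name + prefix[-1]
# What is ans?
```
Trace:
  prefix='fig'
  prefix='fig', name='fig'
  prefix='FIG', name='fig'
  prefix='FIG', name='fig', ans='figG'

Final answer: 'figG'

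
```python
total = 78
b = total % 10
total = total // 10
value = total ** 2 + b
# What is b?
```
Trace:
  total=78
  total=78, b=8
  total=7, b=8
  total=7, b=8, value=57

Final answer: 8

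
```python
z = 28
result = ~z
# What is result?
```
Trace:
  z=28
  z=28, result=-29

Final answer: -29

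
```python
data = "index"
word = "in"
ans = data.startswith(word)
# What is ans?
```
Trace:
  data='index'
  data='index', word='in'
  data='index', word='in', ans=True

Final answer: True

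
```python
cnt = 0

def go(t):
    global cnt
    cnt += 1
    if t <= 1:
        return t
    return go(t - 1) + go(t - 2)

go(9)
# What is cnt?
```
Call trace (a repeated sub-call is expanded the first time; later identical calls just restate its return value):
go(t=9)
  go(t=8)
    go(t=7)
      go(t=6)
        go(t=5)
          go(t=4)
            go(t=3)
              go(t=2)
                go(t=1)
                -> return 1
                go(t=0)
                -> return 0
              -> return 1
              go(t=1)
              -> return 1
            -> return 2
            go(t=2) -> return 1  (same call as traced above)
          -> return 3
          go(t=3) -> return 2  (same call as traced above)
        -> return 5
        go(t=4) -> return 3  (same call as traced above)
      -> return 8
      go(t=5) -> return 5  (same call as traced above)
    -> return 13
    go(t=6) -> return 8  (same call as traced above)
  -> return 21
  go(t=7) -> return 13  (same call as traced above)
-> return 34

cnt is incremented once per call, so count the calls in each subtree. Let C(t) = number of calls made by go(t).
C(0) = C(1) = 1 (base case, no recursion); C(t) = 1 + C(t - 1) + C(t - 2) otherwise.
C(2) = 1 + C(1) + C(0) = 1 + 1 + 1 = 3
C(3) = 1 + C(2) + C(1) = 1 + 3 + 1 = 5
C(4) = 1 + C(3) + C(2) = 1 + 5 + 3 = 9
C(5) = 1 + C(4) + C(3) = 1 + 9 + 5 = 15
C(6) = 1 + C(5) + C(4) = 1 + 15 + 9 = 25
C(7) = 1 + C(6) + C(5) = 1 + 25 + 15 = 41
C(8) = 1 + C(7) + C(6) = 1 + 41 + 25 = 67
C(9) = 1 + C(8) + C(7) = 1 + 67 + 41 = 109
cnt = C(9) = 109

Final answer: 109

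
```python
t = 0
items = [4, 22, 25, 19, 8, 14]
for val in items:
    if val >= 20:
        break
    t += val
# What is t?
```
Trace:
  t=0
  t=4, val=4
  t=4, val=22

Final answer: 4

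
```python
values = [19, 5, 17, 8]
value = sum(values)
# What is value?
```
Trace:
  values=[19, 5, 17, 8]
  values=[19, 5, 17, 8], value=49

Final answer: 49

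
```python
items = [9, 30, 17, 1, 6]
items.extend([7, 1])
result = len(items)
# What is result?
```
Trace:
  items=[9, 30, 17, 1, 6]
  items=[9, 30, 17, 1, 6, 7, 1]
  items=[9, 30, 17, 1, 6, 7, 1], result=7

Final answer: 7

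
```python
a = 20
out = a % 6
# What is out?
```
Trace:
  a=20
  a=20, out=2

Final answer: 2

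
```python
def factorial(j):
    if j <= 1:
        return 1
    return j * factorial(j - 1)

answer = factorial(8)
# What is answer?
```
Call trace:
factorial(j=8)
  factorial(j=7)
    factorial(j=6)
      factorial(j=5)
        factorial(j=4)
          factorial(j=3)
            factorial(j=2)
              factorial(j=1)
              -> return 1
            -> return 2
          -> return 6
        -> return 24
      -> return 120
    -> return 720
  -> return 5040
-> return 40320

Final answer: 40320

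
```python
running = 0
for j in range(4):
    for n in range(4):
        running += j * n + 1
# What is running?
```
Trace:
  running=0
  running=1, j=0, n=0
  running=2, j=0, n=1
  running=3, j=0, n=2
  running=4, j=0, n=3
  running=5, j=1, n=0
  running=7, j=1, n=1
  running=10, j=1, n=2
  running=14, j=1, n=3
  running=15, j=2, n=0
  running=18, j=2, n=1
  running=23, j=2, n=2
  running=30, j=2, n=3
  running=31, j=3, n=0
  running=35, j=3, n=1
  running=42, j=3, n=2
  running=52, j=3, n=3

Final answer: 52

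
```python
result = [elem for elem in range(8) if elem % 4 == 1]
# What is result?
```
Trace:
  elem=0
  elem=1
  elem=2
  elem=3
  elem=4
  elem=5
  elem=6
  elem=7
  result=[1, 5]

Final answer: [1, 5]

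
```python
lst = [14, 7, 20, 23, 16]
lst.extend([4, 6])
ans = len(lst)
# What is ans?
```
Trace:
  lst=[14, 7, 20, 23, 16]
  lst=[14, 7, 20, 23, 16, 4, 6]
  lst=[14, 7, 20, 23, 16, 4, 6], ans=7

Final answer: 7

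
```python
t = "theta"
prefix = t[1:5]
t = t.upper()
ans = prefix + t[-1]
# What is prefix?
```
Trace:
  t='theta'
  t='theta', prefix='heta'
  t='THETA', prefix='heta'
  t='THETA', prefix='heta', ans='hetaA'

Final answer: 'heta'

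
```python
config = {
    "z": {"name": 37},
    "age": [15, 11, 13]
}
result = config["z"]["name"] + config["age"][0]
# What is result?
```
Trace:
  config={'z': {'name': 37}, 'age': [15, 11, 13]}
  config={'z': {'name': 37}, 'age': [15, 11, 13]}, result=52

Final answer: 52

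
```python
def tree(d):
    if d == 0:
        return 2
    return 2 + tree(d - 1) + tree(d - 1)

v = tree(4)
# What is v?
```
Call trace (a repeated sub-call is expanded the first time; later identical calls just restate its return value):
tree(d=4)
  tree(d=3)
    tree(d=2)
      tree(d=1)
        tree(d=0)
        -> return 2
        tree(d=0)
        -> return 2
      -> return 6
      tree(d=1) -> return 6  (same call as traced above)
    -> return 14
    tree(d=2) -> return 14  (same call as traced above)
  -> return 30
  tree(d=3) -> return 30  (same call as traced above)
-> return 62

Final answer: 62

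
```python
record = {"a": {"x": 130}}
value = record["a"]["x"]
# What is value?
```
Trace:
  record={'a': {'x': 130}}
  record={'a': {'x': 130}}, value=130

Final answer: 130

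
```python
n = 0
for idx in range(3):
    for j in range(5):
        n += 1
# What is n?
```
Trace:
  n=0
  n=1, idx=0, j=0
  n=2, idx=0, j=1
  n=3, idx=0, j=2
  n=4, idx=0, j=3
  n=5, idx=0, j=4
  n=6, idx=1, j=0
  n=7, idx=1, j=1
  n=8, idx=1, j=2
  n=9, idx=1, j=3
  n=10, idx=1, j=4
  n=11, idx=2, j=0
  n=12, idx=2, j=1
  n=13, idx=2, j=2
  n=14, idx=2, j=3
  n=15, idx=2, j=4

Final answer: 15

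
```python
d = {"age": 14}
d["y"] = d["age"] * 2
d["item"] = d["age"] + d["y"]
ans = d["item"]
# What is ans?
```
Trace:
  d={'age': 14}
  d={'age': 14, 'y': 28}
  d={'age': 14, 'y': 28, 'item': 42}
  d={'age': 14, 'y': 28, 'item': 42}, ans=42

Final answer: 42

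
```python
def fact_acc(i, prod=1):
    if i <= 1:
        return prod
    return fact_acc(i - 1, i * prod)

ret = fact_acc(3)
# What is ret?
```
Call trace:
fact_acc(i=3, prod=1)
  fact_acc(i=2, prod=3)
    fact_acc(i=1, prod=6)
    -> return 6
  -> return 6
-> return 6

Final answer: 6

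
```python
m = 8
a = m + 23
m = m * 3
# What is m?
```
Trace:
  m=8
  m=8, a=31
  m=24, a=31

Final answer: 24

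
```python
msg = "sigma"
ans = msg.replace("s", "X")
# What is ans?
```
Trace:
  msg='sigma'
  msg='sigma', ans='Xigma'

Final answer: 'Xigma'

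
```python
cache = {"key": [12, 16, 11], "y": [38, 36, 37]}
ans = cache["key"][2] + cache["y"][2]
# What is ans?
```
Trace:
  cache={'key': [12, 16, 11], 'y': [38, 36, 37]}
  cache={'key': [12, 16, 11], 'y': [38, 36, 37]}, ans=48

Final answer: 48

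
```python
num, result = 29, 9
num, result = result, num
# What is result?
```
Trace:
  num=29, result=9
  num=9, result=29

Final answer: 29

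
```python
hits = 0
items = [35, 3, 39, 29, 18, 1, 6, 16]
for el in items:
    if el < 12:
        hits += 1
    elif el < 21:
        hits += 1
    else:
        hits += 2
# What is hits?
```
Trace:
  hits=0
  hits=2, el=35
  hits=3, el=3
  hits=5, el=39
  hits=7, el=29
  hits=8, el=18
  hits=9, el=1
  hits=10, el=6
  hits=11, el=16

Final answer: 11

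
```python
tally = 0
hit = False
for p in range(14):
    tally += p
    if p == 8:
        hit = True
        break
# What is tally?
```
Trace:
  tally=0
  tally=0, hit=False
  tally=0, hit=False, p=0
  tally=1, hit=False, p=1
  tally=3, hit=False, p=2
  tally=6, hit=False, p=3
  tally=10, hit=False, p=4
  tally=15, hit=False, p=5
  tally=21, hit=False, p=6
  tally=28, hit=False, p=7
  tally=36, hit=True, p=8

Final answer: 36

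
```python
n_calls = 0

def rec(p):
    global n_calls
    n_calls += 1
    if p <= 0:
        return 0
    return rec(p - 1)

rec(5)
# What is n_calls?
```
Call trace:
rec(p=5)
  rec(p=4)
    rec(p=3)
      rec(p=2)
        rec(p=1)
          rec(p=0)
          -> return 0
        -> return 0
      -> return 0
    -> return 0
  -> return 0
-> return 0

n_calls is incremented once per call. rec is entered once for each p = 5, 4, 3, 2, 1, 0 (the p <= 0 call returns without recursing), i.e. 5 + 1 calls.
n_calls = 6

Final answer: 6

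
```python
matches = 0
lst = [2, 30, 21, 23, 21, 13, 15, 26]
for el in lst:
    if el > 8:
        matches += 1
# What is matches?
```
Trace:
  matches=0
  matches=0, el=2
  matches=1, el=30
  matches=2, el=21
  matches=3, el=23
  matches=4, el=21
  matches=5, el=13
  matches=6, el=15
  matches=7, el=26

Final answer: 7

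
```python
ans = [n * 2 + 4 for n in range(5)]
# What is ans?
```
Trace:
  n=0
  n=1
  n=2
  n=3
  n=4
  ans=[4, 6, 8, 10, 12]

Final answer: [4, 6, 8, 10, 12]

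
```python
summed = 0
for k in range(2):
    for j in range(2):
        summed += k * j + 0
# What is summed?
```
Trace:
  summed=0
  summed=0, k=0, j=0
  summed=0, k=0, j=1
  summed=0, k=1, j=0
  summed=1, k=1, j=1

Final answer: 1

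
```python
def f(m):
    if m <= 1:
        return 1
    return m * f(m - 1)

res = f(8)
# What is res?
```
Call trace:
f(m=8)
  f(m=7)
    f(m=6)
      f(m=5)
        f(m=4)
          f(m=3)
            f(m=2)
              f(m=1)
              -> return 1
            -> return 2
          -> return 6
        -> return 24
      -> return 120
    -> return 720
  -> return 5040
-> return 40320

Final answer: 40320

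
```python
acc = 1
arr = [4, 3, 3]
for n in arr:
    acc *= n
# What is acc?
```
Trace:
  acc=1
  acc=4, n=4
  acc=12, n=3
  acc=36, n=3

Final answer: 36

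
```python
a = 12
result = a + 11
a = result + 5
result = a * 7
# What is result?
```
Trace:
  a=12
  a=12, result=23
  a=28, result=23
  a=28, result=196

Final answer: 196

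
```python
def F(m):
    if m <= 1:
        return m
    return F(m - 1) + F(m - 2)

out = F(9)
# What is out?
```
Call trace (a repeated sub-call is expanded the first time; later identical calls just restate its return value):
F(m=9)
  F(m=8)
    F(m=7)
      F(m=6)
        F(m=5)
          F(m=4)
            F(m=3)
              F(m=2)
                F(m=1)
                -> return 1
                F(m=0)
                -> return 0
              -> return 1
              F(m=1)
              -> return 1
            -> return 2
            F(m=2) -> return 1  (same call as traced above)
          -> return 3
          F(m=3) -> return 2  (same call as traced above)
        -> return 5
        F(m=4) -> return 3  (same call as traced above)
      -> return 8
      F(m=5) -> return 5  (same call as traced above)
    -> return 13
    F(m=6) -> return 8  (same call as traced above)
  -> return 21
  F(m=7) -> return 13  (same call as traced above)
-> return 34

Final answer: 34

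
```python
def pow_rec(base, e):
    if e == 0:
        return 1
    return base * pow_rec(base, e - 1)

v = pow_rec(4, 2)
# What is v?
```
Call trace:
pow_rec(base=4, e=2)
  pow_rec(base=4, e=1)
    pow_rec(base=4, e=0)
    -> return 1
  -> return 4
-> return 16

Final answer: 16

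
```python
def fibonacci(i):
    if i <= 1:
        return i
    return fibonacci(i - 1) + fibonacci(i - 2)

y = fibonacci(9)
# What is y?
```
Call trace (a repeated sub-call is expanded the first time; later identical calls just restate its return value):
fibonacci(i=9)
  fibonacci(i=8)
    fibonacci(i=7)
      fibonacci(i=6)
        fibonacci(i=5)
          fibonacci(i=4)
            fibonacci(i=3)
              fibonacci(i=2)
                fibonacci(i=1)
                -> return 1
                fibonacci(i=0)
                -> return 0
              -> return 1
              fibonacci(i=1)
              -> return 1
            -> return 2
            fibonacci(i=2) -> return 1  (same call as traced above)
          -> return 3
          fibonacci(i=3) -> return 2  (same call as traced above)
        -> return 5
        fibonacci(i=4) -> return 3  (same call as traced above)
      -> return 8
      fibonacci(i=5) -> return 5  (same call as traced above)
    -> return 13
    fibonacci(i=6) -> return 8  (same call as traced above)
  -> return 21
  fibonacci(i=7) -> return 13  (same call as traced above)
-> return 34

Final answer: 34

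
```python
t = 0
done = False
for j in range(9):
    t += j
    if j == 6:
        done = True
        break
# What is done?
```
Trace:
  t=0
  t=0, done=False
  t=0, done=False, j=0
  t=1, done=False, j=1
  t=3, done=False, j=2
  t=6, done=False, j=3
  t=10, done=False, j=4
  t=15, done=False, j=5
  t=21, done=True, j=6

Final answer: True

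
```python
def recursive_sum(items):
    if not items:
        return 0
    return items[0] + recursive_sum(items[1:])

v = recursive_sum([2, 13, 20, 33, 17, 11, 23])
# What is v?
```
Call trace:
recursive_sum(items=[2, 13, 20, 33, 17, 11, 23])
  recursive_sum(items=[13, 20, 33, 17, 11, 23])
    recursive_sum(items=[20, 33, 17, 11, 23])
      recursive_sum(items=[33, 17, 11, 23])
        recursive_sum(items=[17, 11, 23])
          recursive_sum(items=[11, 23])
            recursive_sum(items=[23])
              recursive_sum(items=[])
              -> return 0
            -> return 23
          -> return 34
        -> return 51
      -> return 84
    -> return 104
  -> return 117
-> return 119

Final answer: 119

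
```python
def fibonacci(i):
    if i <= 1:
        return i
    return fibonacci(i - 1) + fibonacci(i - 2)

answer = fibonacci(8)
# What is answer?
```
Call trace (a repeated sub-call is expanded the first time; later identical calls just restate its return value):
fibonacci(i=8)
  fibonacci(i=7)
    fibonacci(i=6)
      fibonacci(i=5)
        fibonacci(i=4)
          fibonacci(i=3)
            fibonacci(i=2)
              fibonacci(i=1)
              -> return 1
              fibonacci(i=0)
              -> return 0
            -> return 1
            fibonacci(i=1)
            -> return 1
          -> return 2
          fibonacci(i=2) -> return 1  (same call as traced above)
        -> return 3
        fibonacci(i=3) -> return 2  (same call as traced above)
      -> return 5
      fibonacci(i=4) -> return 3  (same call as traced above)
    -> return 8
    fibonacci(i=5) -> return 5  (same call as traced above)
  -> return 13
  fibonacci(i=6) -> return 8  (same call as traced above)
-> return 21

Final answer: 21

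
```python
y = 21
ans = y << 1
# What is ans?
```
Trace:
  y=21
  y=21, ans=42

Final answer: 42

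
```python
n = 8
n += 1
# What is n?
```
Trace:
  n=8
  n=9

Final answer: 9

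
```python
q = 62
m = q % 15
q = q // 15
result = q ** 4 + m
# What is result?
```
Trace:
  q=62
  q=62, m=2
  q=4, m=2
  q=4, m=2, result=258

Final answer: 258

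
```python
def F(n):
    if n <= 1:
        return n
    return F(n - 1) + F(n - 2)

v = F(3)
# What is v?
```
Call trace:
F(n=3)
  F(n=2)
    F(n=1)
    -> return 1
    F(n=0)
    -> return 0
  -> return 1
  F(n=1)
  -> return 1
-> return 2

Final answer: 2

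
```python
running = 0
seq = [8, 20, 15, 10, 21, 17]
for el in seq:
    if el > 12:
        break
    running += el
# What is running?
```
Trace:
  running=0
  running=8, el=8
  running=8, el=20

Final answer: 8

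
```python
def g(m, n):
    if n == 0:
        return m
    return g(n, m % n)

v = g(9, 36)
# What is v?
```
Call trace:
g(m=9, n=36)
  g(m=36, n=9)
    g(m=9, n=0)
    -> return 9
  -> return 9
-> return 9

Final answer: 9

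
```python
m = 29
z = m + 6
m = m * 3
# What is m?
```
Trace:
  m=29
  m=29, z=35
  m=87, z=35

Final answer: 87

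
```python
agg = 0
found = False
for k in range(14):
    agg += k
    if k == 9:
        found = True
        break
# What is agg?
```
Trace:
  agg=0
  agg=0, found=False
  agg=0, found=False, k=0
  agg=1, found=False, k=1
  agg=3, found=False, k=2
  agg=6, found=False, k=3
  agg=10, found=False, k=4
  agg=15, found=False, k=5
  agg=21, found=False, k=6
  agg=28, found=False, k=7
  agg=36, found=False, k=8
  agg=45, found=True, k=9

Final answer: 45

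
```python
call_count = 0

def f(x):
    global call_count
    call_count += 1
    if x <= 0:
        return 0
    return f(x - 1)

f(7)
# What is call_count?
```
Call trace:
f(x=7)
  f(x=6)
    f(x=5)
      f(x=4)
        f(x=3)
          f(x=2)
            f(x=1)
              f(x=0)
              -> return 0
            -> return 0
          -> return 0
        -> return 0
      -> return 0
    -> return 0
  -> return 0
-> return 0

call_count is incremented once per call. f is entered once for each x = 7, 6, 5, 4, 3, 2, 1, 0 (the x <= 0 call returns without recursing), i.e. 7 + 1 calls.
call_count = 8

Final answer: 8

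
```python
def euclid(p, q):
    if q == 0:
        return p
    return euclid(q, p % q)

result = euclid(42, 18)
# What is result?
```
Call trace:
euclid(p=42, q=18)
  euclid(p=18, q=6)
    euclid(p=6, q=0)
    -> return 6
  -> return 6
-> return 6

Final answer: 6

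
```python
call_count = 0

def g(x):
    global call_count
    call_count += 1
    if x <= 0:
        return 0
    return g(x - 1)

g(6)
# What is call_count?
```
Call trace:
g(x=6)
  g(x=5)
    g(x=4)
      g(x=3)
        g(x=2)
          g(x=1)
            g(x=0)
            -> return 0
          -> return 0
        -> return 0
      -> return 0
    -> return 0
  -> return 0
-> return 0

call_count is incremented once per call. g is entered once for each x = 6, 5, 4, 3, 2, 1, 0 (the x <= 0 call returns without recursing), i.e. 6 + 1 calls.
call_count = 7

Final answer: 7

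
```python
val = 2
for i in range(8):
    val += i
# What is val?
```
Trace:
  val=2
  val=2, i=0
  val=3, i=1
  val=5, i=2
  val=8, i=3
  val=12, i=4
  val=17, i=5
  val=23, i=6
  val=30, i=7

Final answer: 30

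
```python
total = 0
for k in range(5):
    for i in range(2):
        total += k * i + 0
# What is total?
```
Trace:
  total=0
  total=0, k=0, i=0
  total=0, k=0, i=1
  total=0, k=1, i=0
  total=1, k=1, i=1
  total=1, k=2, i=0
  total=3, k=2, i=1
  total=3, k=3, i=0
  total=6, k=3, i=1
  total=6, k=4, i=0
  total=10, k=4, i=1

Final answer: 10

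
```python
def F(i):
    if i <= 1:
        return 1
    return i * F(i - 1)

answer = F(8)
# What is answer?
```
Call trace:
F(i=8)
  F(i=7)
    F(i=6)
      F(i=5)
        F(i=4)
          F(i=3)
            F(i=2)
              F(i=1)
              -> return 1
            -> return 2
          -> return 6
        -> return 24
      -> return 120
    -> return 720
  -> return 5040
-> return 40320

Final answer: 40320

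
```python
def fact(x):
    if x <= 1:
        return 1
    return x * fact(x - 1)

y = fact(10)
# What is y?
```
Call trace:
fact(x=10)
  fact(x=9)
    fact(x=8)
      fact(x=7)
        fact(x=6)
          fact(x=5)
            fact(x=4)
              fact(x=3)
                fact(x=2)
                  fact(x=1)
                  -> return 1
                -> return 2
              -> return 6
            -> return 24
          -> return 120
        -> return 720
      -> return 5040
    -> return 40320
  -> return 362880
-> return 3628800

Final answer: 3628800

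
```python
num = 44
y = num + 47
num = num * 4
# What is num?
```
Trace:
  num=44
  num=44, y=91
  num=176, y=91

Final answer: 176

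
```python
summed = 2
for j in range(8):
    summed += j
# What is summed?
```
Trace:
  summed=2
  summed=2, j=0
  summed=3, j=1
  summed=5, j=2
  summed=8, j=3
  summed=12, j=4
  summed=17, j=5
  summed=23, j=6
  summed=30, j=7

Final answer: 30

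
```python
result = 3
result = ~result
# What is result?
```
Trace:
  result=3
  result=-4

Final answer: -4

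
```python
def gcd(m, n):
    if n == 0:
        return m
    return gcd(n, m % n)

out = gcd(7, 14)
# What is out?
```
Call trace:
gcd(m=7, n=14)
  gcd(m=14, n=7)
    gcd(m=7, n=0)
    -> return 7
  -> return 7
-> return 7

Final answer: 7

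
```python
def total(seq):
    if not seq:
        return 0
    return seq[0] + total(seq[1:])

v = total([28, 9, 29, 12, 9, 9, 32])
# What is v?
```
Call trace:
total(seq=[28, 9, 29, 12, 9, 9, 32])
  total(seq=[9, 29, 12, 9, 9, 32])
    total(seq=[29, 12, 9, 9, 32])
      total(seq=[12, 9, 9, 32])
        total(seq=[9, 9, 32])
          total(seq=[9, 32])
            total(seq=[32])
              total(seq=[])
              -> return 0
            -> return 32
          -> return 41
        -> return 50
      -> return 62
    -> return 91
  -> return 100
-> return 128

Final answer: 128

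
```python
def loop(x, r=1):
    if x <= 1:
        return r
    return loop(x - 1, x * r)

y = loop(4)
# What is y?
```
Call trace:
loop(x=4, r=1)
  loop(x=3, r=4)
    loop(x=2, r=12)
      loop(x=1, r=24)
      -> return 24
    -> return 24
  -> return 24
-> return 24

Final answer: 24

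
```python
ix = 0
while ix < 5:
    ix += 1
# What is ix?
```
Trace:
  ix=0
  ix=1
  ix=2
  ix=3
  ix=4
  ix=5

Final answer: 5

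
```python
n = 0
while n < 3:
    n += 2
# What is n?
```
Trace:
  n=0
  n=2
  n=4

Final answer: 4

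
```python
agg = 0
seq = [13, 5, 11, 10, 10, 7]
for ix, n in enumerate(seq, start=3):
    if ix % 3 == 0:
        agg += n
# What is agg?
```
Trace:
  agg=0
  agg=13, ix=3, n=13
  agg=13, ix=4, n=5
  agg=13, ix=5, n=11
  agg=23, ix=6, n=10
  agg=23, ix=7, n=10
  agg=23, ix=8, n=7

Final answer: 23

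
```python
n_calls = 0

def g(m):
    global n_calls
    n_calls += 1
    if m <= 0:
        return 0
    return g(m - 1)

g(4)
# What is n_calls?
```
Call trace:
g(m=4)
  g(m=3)
    g(m=2)
      g(m=1)
        g(m=0)
        -> return 0
      -> return 0
    -> return 0
  -> return 0
-> return 0

n_calls is incremented once per call. g is entered once for each m = 4, 3, 2, 1, 0 (the m <= 0 call returns without recursing), i.e. 4 + 1 calls.
n_calls = 5

Final answer: 5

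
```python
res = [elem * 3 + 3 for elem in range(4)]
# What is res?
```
Trace:
  elem=0
  elem=1
  elem=2
  elem=3
  res=[3, 6, 9, 12]

Final answer: [3, 6, 9, 12]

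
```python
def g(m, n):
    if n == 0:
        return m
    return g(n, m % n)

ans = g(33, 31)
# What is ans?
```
Call trace:
g(m=33, n=31)
  g(m=31, n=2)
    g(m=2, n=1)
      g(m=1, n=0)
      -> return 1
    -> return 1
  -> return 1
-> return 1

Final answer: 1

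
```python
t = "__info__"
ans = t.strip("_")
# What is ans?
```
Trace:
  t='__info__'
  t='__info__', ans='info'

Final answer: 'info'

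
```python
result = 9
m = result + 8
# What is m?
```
Trace:
  result=9
  result=9, m=17

Final answer: 17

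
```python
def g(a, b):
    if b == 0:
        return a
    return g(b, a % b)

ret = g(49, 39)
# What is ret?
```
Call trace:
g(a=49, b=39)
  g(a=39, b=10)
    g(a=10, b=9)
      g(a=9, b=1)
        g(a=1, b=0)
        -> return 1
      -> return 1
    -> return 1
  -> return 1
-> return 1

Final answer: 1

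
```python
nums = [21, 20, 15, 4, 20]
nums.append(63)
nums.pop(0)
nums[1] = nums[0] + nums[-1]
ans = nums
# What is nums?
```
Trace:
  nums=[21, 20, 15, 4, 20]
  nums=[21, 20, 15, 4, 20, 63]
  nums=[20, 15, 4, 20, 63]
  nums=[20, 83, 4, 20, 63]
  nums=[20, 83, 4, 20, 63], ans=[20, 83, 4, 20, 63]

Final answer: [20, 83, 4, 20, 63]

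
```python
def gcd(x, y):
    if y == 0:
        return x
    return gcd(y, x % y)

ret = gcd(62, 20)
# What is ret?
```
Call trace:
gcd(x=62, y=20)
  gcd(x=20, y=2)
    gcd(x=2, y=0)
    -> return 2
  -> return 2
-> return 2

Final answer: 2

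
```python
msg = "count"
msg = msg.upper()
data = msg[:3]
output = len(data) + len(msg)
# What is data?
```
Trace:
  msg='count'
  msg='COUNT'
  msg='COUNT', data='COU'
  msg='COUNT', data='COU', output=8

Final answer: 'COU'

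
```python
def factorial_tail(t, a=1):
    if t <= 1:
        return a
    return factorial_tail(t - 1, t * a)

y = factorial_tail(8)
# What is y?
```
Call trace:
factorial_tail(t=8, a=1)
  factorial_tail(t=7, a=8)
    factorial_tail(t=6, a=56)
      factorial_tail(t=5, a=336)
        factorial_tail(t=4, a=1680)
          factorial_tail(t=3, a=6720)
            factorial_tail(t=2, a=20160)
              factorial_tail(t=1, a=40320)
              -> return 40320
            -> return 40320
          -> return 40320
        -> return 40320
      -> return 40320
    -> return 40320
  -> return 40320
-> return 40320

Final answer: 40320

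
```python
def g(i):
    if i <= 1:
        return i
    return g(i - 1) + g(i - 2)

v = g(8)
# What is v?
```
Call trace (a repeated sub-call is expanded the first time; later identical calls just restate its return value):
g(i=8)
  g(i=7)
    g(i=6)
      g(i=5)
        g(i=4)
          g(i=3)
            g(i=2)
              g(i=1)
              -> return 1
              g(i=0)
              -> return 0
            -> return 1
            g(i=1)
            -> return 1
          -> return 2
          g(i=2) -> return 1  (same call as traced above)
        -> return 3
        g(i=3) -> return 2  (same call as traced above)
      -> return 5
      g(i=4) -> return 3  (same call as traced above)
    -> return 8
    g(i=5) -> return 5  (same call as traced above)
  -> return 13
  g(i=6) -> return 8  (same call as traced above)
-> return 21

Final answer: 21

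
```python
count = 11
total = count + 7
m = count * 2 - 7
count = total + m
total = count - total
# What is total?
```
Trace:
  count=11
  count=11, total=18
  count=11, total=18, m=15
  count=33, total=18, m=15
  count=33, total=15, m=15

Final answer: 15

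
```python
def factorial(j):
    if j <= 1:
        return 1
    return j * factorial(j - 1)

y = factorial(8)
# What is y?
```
Call trace:
factorial(j=8)
  factorial(j=7)
    factorial(j=6)
      factorial(j=5)
        factorial(j=4)
          factorial(j=3)
            factorial(j=2)
              factorial(j=1)
              -> return 1
            -> return 2
          -> return 6
        -> return 24
      -> return 120
    -> return 720
  -> return 5040
-> return 40320

Final answer: 40320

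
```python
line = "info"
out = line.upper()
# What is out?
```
Trace:
  line='info'
  line='info', out='INFO'

Final answer: 'INFO'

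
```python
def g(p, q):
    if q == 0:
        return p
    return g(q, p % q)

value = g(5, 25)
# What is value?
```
Call trace:
g(p=5, q=25)
  g(p=25, q=5)
    g(p=5, q=0)
    -> return 5
  -> return 5
-> return 5

Final answer: 5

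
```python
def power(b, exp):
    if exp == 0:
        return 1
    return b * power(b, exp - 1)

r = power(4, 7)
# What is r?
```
Call trace:
power(b=4, exp=7)
  power(b=4, exp=6)
    power(b=4, exp=5)
      power(b=4, exp=4)
        power(b=4, exp=3)
          power(b=4, exp=2)
            power(b=4, exp=1)
              power(b=4, exp=0)
              -> return 1
            -> return 4
          -> return 16
        -> return 64
      -> return 256
    -> return 1024
  -> return 4096
-> return 16384

Final answer: 16384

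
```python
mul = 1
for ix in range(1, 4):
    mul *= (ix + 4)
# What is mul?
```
Trace:
  mul=1
  mul=5, ix=1
  mul=30, ix=2
  mul=210, ix=3

Final answer: 210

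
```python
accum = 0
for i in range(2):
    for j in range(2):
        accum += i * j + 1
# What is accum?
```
Trace:
  accum=0
  accum=1, i=0, j=0
  accum=2, i=0, j=1
  accum=3, i=1, j=0
  accum=5, i=1, j=1

Final answer: 5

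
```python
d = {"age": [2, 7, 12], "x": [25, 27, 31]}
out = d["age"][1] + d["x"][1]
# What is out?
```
Trace:
  d={'age': [2, 7, 12], 'x': [25, 27, 31]}
  d={'age': [2, 7, 12], 'x': [25, 27, 31]}, out=34

Final answer: 34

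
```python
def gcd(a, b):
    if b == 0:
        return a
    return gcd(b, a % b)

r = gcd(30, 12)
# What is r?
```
Call trace:
gcd(a=30, b=12)
  gcd(a=12, b=6)
    gcd(a=6, b=0)
    -> return 6
  -> return 6
-> return 6

Final answer: 6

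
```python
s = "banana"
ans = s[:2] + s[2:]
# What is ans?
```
Trace:
  s='banana'
  s='banana', ans='banana'

Final answer: 'banana'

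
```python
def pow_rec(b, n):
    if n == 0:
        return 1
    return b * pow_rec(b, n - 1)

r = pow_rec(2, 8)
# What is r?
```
Call trace:
pow_rec(b=2, n=8)
  pow_rec(b=2, n=7)
    pow_rec(b=2, n=6)
      pow_rec(b=2, n=5)
        pow_rec(b=2, n=4)
          pow_rec(b=2, n=3)
            pow_rec(b=2, n=2)
              pow_rec(b=2, n=1)
                pow_rec(b=2, n=0)
                -> return 1
              -> return 2
            -> return 4
          -> return 8
        -> return 16
      -> return 32
    -> return 64
  -> return 128
-> return 256

Final answer: 256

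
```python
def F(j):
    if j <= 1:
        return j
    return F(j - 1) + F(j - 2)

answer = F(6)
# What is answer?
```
Call trace (a repeated sub-call is expanded the first time; later identical calls just restate its return value):
F(j=6)
  F(j=5)
    F(j=4)
      F(j=3)
        F(j=2)
          F(j=1)
          -> return 1
          F(j=0)
          -> return 0
        -> return 1
        F(j=1)
        -> return 1
      -> return 2
      F(j=2) -> return 1  (same call as traced above)
    -> return 3
    F(j=3) -> return 2  (same call as traced above)
  -> return 5
  F(j=4) -> return 3  (same call as traced above)
-> return 8

Final answer: 8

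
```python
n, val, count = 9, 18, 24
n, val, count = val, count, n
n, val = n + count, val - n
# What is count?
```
Trace:
  n=9, val=18, count=24
  n=18, val=24, count=9
  n=27, val=6, count=9

Final answer: 9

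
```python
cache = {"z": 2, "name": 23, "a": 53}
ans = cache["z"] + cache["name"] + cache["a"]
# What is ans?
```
Trace:
  cache={'z': 2, 'name': 23, 'a': 53}
  cache={'z': 2, 'name': 23, 'a': 53}, ans=78

Final answer: 78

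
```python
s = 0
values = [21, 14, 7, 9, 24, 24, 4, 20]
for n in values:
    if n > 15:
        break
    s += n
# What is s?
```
Trace:
  s=0
  s=0, n=21

Final answer: 0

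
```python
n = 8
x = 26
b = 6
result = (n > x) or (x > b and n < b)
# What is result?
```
Trace:
  n=8
  n=8, x=26
  n=8, x=26, b=6
  n=8, x=26, b=6, result=False

Final answer: False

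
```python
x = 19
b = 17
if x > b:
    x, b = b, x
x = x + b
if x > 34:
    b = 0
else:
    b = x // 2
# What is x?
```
Trace:
  x=19
  x=19, b=17
  x=17, b=19
  x=36, b=19
  x=36, b=0

Final answer: 36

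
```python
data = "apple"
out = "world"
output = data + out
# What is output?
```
Trace:
  data='apple'
  data='apple', out='world'
  data='apple', out='world', output='appleworld'

Final answer: 'appleworld'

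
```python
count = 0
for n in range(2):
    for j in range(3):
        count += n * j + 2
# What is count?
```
Trace:
  count=0
  count=2, n=0, j=0
  count=4, n=0, j=1
  count=6, n=0, j=2
  count=8, n=1, j=0
  count=11, n=1, j=1
  count=15, n=1, j=2

Final answer: 15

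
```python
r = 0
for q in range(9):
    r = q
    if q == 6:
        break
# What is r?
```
Trace:
  r=0
  r=0, q=0
  r=1, q=1
  r=2, q=2
  r=3, q=3
  r=4, q=4
  r=5, q=5
  r=6, q=6

Final answer: 6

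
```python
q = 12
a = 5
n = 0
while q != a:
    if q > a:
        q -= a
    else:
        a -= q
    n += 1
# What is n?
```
Trace:
  q=12
  q=12, a=5
  q=12, a=5, n=0
  q=7, a=5, n=1
  q=2, a=5, n=2
  q=2, a=3, n=3
  q=2, a=1, n=4
  q=1, a=1, n=5

Final answer: 5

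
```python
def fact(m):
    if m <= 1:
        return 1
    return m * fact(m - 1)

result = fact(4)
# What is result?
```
Call trace:
fact(m=4)
  fact(m=3)
    fact(m=2)
      fact(m=1)
      -> return 1
    -> return 2
  -> return 6
-> return 24

Final answer: 24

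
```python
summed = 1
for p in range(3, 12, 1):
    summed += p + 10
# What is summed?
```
Trace:
  summed=1
  summed=14, p=3
  summed=28, p=4
  summed=43, p=5
  summed=59, p=6
  summed=76, p=7
  summed=94, p=8
  summed=113, p=9
  summed=133, p=10
  summed=154, p=11

Final answer: 154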